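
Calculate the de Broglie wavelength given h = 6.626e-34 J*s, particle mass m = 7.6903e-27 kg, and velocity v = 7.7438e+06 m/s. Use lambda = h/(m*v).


lambda = h / (m * v)
= 6.626e-34 / (7.6903e-27 * 7.7438e+06)
= 6.626e-34 / 5.9552e-20
= 1.1126e-14 m

1.1126e-14


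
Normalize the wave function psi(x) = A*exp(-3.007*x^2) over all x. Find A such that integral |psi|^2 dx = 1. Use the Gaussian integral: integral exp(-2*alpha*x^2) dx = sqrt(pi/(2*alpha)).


integral |psi|^2 dx = A^2 * sqrt(pi/(2*alpha)) = 1
A^2 = sqrt(2*alpha/pi)
= sqrt(2 * 3.007 / pi)
= 1.383588
A = sqrt(1.383588)
= 1.1763

1.1763


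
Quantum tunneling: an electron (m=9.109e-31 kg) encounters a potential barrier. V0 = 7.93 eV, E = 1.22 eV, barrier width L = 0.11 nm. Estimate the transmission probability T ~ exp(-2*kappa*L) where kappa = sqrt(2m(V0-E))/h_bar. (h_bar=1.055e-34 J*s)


V0 - E = 6.71 eV = 1.0749e-18 J
kappa = sqrt(2 * m * (V0-E)) / h_bar
= sqrt(2 * 9.109e-31 * 1.0749e-18) / 1.055e-34
= 1.3264e+10 /m
2*kappa*L = 2 * 1.3264e+10 * 0.11e-9
= 2.9182
T = exp(-2.9182) = 5.403157e-02

5.403157e-02


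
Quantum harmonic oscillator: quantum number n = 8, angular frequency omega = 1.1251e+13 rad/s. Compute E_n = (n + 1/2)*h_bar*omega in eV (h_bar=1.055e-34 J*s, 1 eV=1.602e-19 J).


E = (n + 1/2) * h_bar * omega
= (8 + 0.5) * 1.055e-34 * 1.1251e+13
= 8.5 * 1.1870e-21
= 1.0089e-20 J
= 0.063 eV

0.063


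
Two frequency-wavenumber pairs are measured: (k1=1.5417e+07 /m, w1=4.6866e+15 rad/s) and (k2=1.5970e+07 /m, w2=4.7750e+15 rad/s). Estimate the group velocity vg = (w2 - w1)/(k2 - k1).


vg = (w2 - w1) / (k2 - k1)
= (4.7750e+15 - 4.6866e+15) / (1.5970e+07 - 1.5417e+07)
= 8.8400e+13 / 5.5300e+05
= 1.5986e+08 m/s

1.5986e+08


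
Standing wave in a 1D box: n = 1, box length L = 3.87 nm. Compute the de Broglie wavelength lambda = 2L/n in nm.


lambda = 2L / n
= 2 * 3.87 / 1
= 7.74 / 1
= 7.74 nm

7.74


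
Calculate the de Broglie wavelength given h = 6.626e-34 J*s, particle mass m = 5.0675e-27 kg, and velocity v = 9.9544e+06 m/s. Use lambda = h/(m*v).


lambda = h / (m * v)
= 6.626e-34 / (5.0675e-27 * 9.9544e+06)
= 6.626e-34 / 5.0444e-20
= 1.3135e-14 m

1.3135e-14


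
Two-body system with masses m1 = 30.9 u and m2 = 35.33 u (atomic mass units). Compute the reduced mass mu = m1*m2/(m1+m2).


mu = m1 * m2 / (m1 + m2)
= 30.9 * 35.33 / (30.9 + 35.33)
= 1091.697 / 66.23
= 16.4834 u

16.4834


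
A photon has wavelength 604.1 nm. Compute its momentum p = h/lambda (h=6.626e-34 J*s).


p = h / lambda
= 6.626e-34 / (604.1e-9)
= 6.626e-34 / 6.0410e-07
= 1.0968e-27 kg*m/s

1.0968e-27


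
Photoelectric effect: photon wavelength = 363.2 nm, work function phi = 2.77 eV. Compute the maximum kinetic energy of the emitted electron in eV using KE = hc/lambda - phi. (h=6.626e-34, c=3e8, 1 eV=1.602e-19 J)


E_photon = hc / lambda
= (6.626e-34)(3e8) / (363.2e-9)
= 5.4730e-19 J
= 3.4164 eV
KE = E_photon - phi
= 3.4164 - 2.77
= 0.6464 eV

0.6464


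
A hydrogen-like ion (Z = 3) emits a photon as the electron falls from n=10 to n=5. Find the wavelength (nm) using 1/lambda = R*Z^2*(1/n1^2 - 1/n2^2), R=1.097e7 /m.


1/lambda = R * Z^2 * (1/n1^2 - 1/n2^2)
= 1.097e7 * 3^2 * (1/5^2 - 1/10^2)
= 1.097e7 * 9 * (0.04 - 0.01)
= 2.9619e+06 /m
lambda = 1 / 2.9619e+06
= 337.6211 nm

337.6211


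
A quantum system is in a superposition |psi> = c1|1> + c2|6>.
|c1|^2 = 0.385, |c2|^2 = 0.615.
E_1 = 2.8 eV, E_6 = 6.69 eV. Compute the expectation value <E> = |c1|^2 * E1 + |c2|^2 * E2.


<E> = |c1|^2 * E1 + |c2|^2 * E2
= 0.385 * 2.8 + 0.615 * 6.69
= 1.078 + 4.1143
= 5.1923 eV

5.1923


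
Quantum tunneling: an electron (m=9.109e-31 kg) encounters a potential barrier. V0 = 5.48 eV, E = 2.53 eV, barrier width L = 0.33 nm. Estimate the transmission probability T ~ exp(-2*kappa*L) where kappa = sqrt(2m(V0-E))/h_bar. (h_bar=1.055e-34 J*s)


V0 - E = 2.95 eV = 4.7259e-19 J
kappa = sqrt(2 * m * (V0-E)) / h_bar
= sqrt(2 * 9.109e-31 * 4.7259e-19) / 1.055e-34
= 8.7951e+09 /m
2*kappa*L = 2 * 8.7951e+09 * 0.33e-9
= 5.8048
T = exp(-5.8048) = 3.013185e-03

3.013185e-03


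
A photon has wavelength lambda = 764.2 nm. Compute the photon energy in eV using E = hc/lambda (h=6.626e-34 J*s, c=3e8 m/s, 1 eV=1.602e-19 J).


E = hc / lambda
= (6.626e-34)(3e8) / (764.2e-9)
= 1.9878e-25 / 7.6420e-07
= 2.6012e-19 J
Converting to eV: 2.6012e-19 / 1.602e-19
= 1.6237 eV

1.6237


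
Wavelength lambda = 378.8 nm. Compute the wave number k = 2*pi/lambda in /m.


k = 2 * pi / lambda
= 6.2832 / (378.8e-9)
= 6.2832 / 3.7880e-07
= 1.6587e+07 /m

1.6587e+07


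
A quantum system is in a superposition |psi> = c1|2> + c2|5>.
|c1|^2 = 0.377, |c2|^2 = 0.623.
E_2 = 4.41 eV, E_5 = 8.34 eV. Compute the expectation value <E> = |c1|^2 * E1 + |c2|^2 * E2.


<E> = |c1|^2 * E1 + |c2|^2 * E2
= 0.377 * 4.41 + 0.623 * 8.34
= 1.6626 + 5.1958
= 6.8584 eV

6.8584


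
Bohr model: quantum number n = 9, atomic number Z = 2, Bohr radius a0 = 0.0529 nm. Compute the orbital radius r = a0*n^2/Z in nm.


r = a0 * n^2 / Z
= 0.0529 * 9^2 / 2
= 0.0529 * 81 / 2
= 2.1425 nm

2.1425


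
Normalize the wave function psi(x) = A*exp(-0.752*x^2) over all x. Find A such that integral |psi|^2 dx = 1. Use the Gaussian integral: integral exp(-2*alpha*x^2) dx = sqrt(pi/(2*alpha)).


integral |psi|^2 dx = A^2 * sqrt(pi/(2*alpha)) = 1
A^2 = sqrt(2*alpha/pi)
= sqrt(2 * 0.752 / pi)
= 0.691909
A = sqrt(0.691909)
= 0.8318

0.8318


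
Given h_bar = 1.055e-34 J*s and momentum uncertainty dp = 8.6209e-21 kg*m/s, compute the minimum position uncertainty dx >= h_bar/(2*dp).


dx = h_bar / (2 * dp)
= 1.055e-34 / (2 * 8.6209e-21)
= 1.055e-34 / 1.7242e-20
= 6.1189e-15 m

6.1189e-15


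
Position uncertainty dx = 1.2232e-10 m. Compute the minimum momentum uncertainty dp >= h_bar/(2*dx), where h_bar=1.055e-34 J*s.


dp = h_bar / (2 * dx)
= 1.055e-34 / (2 * 1.2232e-10)
= 1.055e-34 / 2.4464e-10
= 4.3125e-25 kg*m/s

4.3125e-25


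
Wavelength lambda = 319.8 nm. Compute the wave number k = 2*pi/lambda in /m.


k = 2 * pi / lambda
= 6.2832 / (319.8e-9)
= 6.2832 / 3.1980e-07
= 1.9647e+07 /m

1.9647e+07


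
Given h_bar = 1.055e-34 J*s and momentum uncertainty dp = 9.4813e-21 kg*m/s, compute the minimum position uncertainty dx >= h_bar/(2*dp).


dx = h_bar / (2 * dp)
= 1.055e-34 / (2 * 9.4813e-21)
= 1.055e-34 / 1.8963e-20
= 5.5636e-15 m

5.5636e-15


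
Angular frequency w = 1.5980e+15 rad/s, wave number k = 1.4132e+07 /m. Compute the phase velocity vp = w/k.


vp = w / k
= 1.5980e+15 / 1.4132e+07
= 1.1308e+08 m/s

1.1308e+08


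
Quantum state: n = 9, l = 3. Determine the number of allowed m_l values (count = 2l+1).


m_l ranges from -l to +l in integer steps
So m_l goes from -3 to +3
Count = 2l + 1 = 2*3 + 1
= 7

7


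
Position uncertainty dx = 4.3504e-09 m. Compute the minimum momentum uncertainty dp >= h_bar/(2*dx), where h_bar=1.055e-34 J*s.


dp = h_bar / (2 * dx)
= 1.055e-34 / (2 * 4.3504e-09)
= 1.055e-34 / 8.7008e-09
= 1.2125e-26 kg*m/s

1.2125e-26


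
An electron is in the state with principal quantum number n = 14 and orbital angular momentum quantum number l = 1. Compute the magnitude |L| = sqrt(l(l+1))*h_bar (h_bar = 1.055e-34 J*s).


L = sqrt(l*(l+1)) * h_bar
= sqrt(1 * 2) * 1.055e-34
= sqrt(2) * 1.055e-34
= 1.4142 * 1.055e-34
= 1.4920e-34 J*s

1.4920e-34


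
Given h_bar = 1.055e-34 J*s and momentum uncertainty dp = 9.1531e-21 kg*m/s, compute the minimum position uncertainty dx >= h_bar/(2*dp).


dx = h_bar / (2 * dp)
= 1.055e-34 / (2 * 9.1531e-21)
= 1.055e-34 / 1.8306e-20
= 5.7631e-15 m

5.7631e-15


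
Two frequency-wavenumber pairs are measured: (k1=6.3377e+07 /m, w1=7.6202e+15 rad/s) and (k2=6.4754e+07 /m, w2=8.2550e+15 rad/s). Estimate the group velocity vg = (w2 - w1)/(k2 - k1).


vg = (w2 - w1) / (k2 - k1)
= (8.2550e+15 - 7.6202e+15) / (6.4754e+07 - 6.3377e+07)
= 6.3480e+14 / 1.3770e+06
= 4.6100e+08 m/s

4.6100e+08


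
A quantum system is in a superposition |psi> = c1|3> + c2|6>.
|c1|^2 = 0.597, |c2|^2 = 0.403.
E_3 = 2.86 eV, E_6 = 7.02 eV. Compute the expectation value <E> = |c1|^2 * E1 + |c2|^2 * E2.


<E> = |c1|^2 * E1 + |c2|^2 * E2
= 0.597 * 2.86 + 0.403 * 7.02
= 1.7074 + 2.8291
= 4.5365 eV

4.5365


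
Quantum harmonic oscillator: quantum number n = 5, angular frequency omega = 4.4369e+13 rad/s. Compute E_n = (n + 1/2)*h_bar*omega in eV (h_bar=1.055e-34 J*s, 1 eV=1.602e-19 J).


E = (n + 1/2) * h_bar * omega
= (5 + 0.5) * 1.055e-34 * 4.4369e+13
= 5.5 * 4.6809e-21
= 2.5745e-20 J
= 0.1607 eV

0.1607


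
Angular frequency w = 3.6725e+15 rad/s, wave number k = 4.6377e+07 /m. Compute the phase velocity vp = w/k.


vp = w / k
= 3.6725e+15 / 4.6377e+07
= 7.9188e+07 m/s

7.9188e+07


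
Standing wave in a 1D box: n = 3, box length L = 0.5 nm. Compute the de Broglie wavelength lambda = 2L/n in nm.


lambda = 2L / n
= 2 * 0.5 / 3
= 1.0 / 3
= 0.3333 nm

0.3333


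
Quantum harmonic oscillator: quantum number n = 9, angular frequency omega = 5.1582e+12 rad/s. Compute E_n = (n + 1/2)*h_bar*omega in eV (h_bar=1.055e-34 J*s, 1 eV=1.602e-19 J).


E = (n + 1/2) * h_bar * omega
= (9 + 0.5) * 1.055e-34 * 5.1582e+12
= 9.5 * 5.4419e-22
= 5.1698e-21 J
= 0.0323 eV

0.0323


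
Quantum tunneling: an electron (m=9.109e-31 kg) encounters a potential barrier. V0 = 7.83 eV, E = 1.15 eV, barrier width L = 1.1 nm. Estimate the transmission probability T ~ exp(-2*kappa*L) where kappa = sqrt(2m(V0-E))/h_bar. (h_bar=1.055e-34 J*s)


V0 - E = 6.68 eV = 1.0701e-18 J
kappa = sqrt(2 * m * (V0-E)) / h_bar
= sqrt(2 * 9.109e-31 * 1.0701e-18) / 1.055e-34
= 1.3235e+10 /m
2*kappa*L = 2 * 1.3235e+10 * 1.1e-9
= 29.1166
T = exp(-29.1166) = 2.263804e-13

2.263804e-13


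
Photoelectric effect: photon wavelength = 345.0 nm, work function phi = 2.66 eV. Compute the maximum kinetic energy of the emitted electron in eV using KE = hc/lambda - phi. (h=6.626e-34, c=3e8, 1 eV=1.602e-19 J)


E_photon = hc / lambda
= (6.626e-34)(3e8) / (345.0e-9)
= 5.7617e-19 J
= 3.5966 eV
KE = E_photon - phi
= 3.5966 - 2.66
= 0.9366 eV

0.9366


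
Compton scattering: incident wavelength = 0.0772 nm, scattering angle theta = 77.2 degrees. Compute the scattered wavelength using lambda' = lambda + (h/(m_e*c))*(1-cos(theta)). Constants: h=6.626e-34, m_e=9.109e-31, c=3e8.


Compton wavelength: h/(m_e*c) = 2.4247e-12 m
d_lambda = 2.4247e-12 * (1 - cos(77.2 deg))
= 2.4247e-12 * 0.778452
= 1.8875e-12 m = 0.001888 nm
lambda' = 0.0772 + 0.001888
= 0.079088 nm

0.079088


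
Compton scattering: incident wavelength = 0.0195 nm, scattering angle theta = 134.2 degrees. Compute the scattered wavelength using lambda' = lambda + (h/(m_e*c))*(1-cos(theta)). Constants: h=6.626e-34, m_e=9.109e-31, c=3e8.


Compton wavelength: h/(m_e*c) = 2.4247e-12 m
d_lambda = 2.4247e-12 * (1 - cos(134.2 deg))
= 2.4247e-12 * 1.697165
= 4.1151e-12 m = 0.004115 nm
lambda' = 0.0195 + 0.004115
= 0.023615 nm

0.023615


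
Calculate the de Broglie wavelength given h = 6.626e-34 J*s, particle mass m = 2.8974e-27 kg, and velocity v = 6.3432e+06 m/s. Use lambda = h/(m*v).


lambda = h / (m * v)
= 6.626e-34 / (2.8974e-27 * 6.3432e+06)
= 6.626e-34 / 1.8379e-20
= 3.6052e-14 m

3.6052e-14


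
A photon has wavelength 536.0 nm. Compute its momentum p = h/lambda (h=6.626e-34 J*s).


p = h / lambda
= 6.626e-34 / (536.0e-9)
= 6.626e-34 / 5.3600e-07
= 1.2362e-27 kg*m/s

1.2362e-27


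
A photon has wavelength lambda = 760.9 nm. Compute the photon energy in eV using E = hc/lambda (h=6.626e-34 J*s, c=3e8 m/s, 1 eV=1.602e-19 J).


E = hc / lambda
= (6.626e-34)(3e8) / (760.9e-9)
= 1.9878e-25 / 7.6090e-07
= 2.6124e-19 J
Converting to eV: 2.6124e-19 / 1.602e-19
= 1.6307 eV

1.6307


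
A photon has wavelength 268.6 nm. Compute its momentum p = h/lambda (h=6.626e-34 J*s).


p = h / lambda
= 6.626e-34 / (268.6e-9)
= 6.626e-34 / 2.6860e-07
= 2.4669e-27 kg*m/s

2.4669e-27


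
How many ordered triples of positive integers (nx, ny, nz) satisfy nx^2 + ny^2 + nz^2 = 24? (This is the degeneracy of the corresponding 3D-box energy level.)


Enumerate all (nx, ny, nz) with nx^2 + ny^2 + nz^2 = 24:
(2,2,4)
(2,4,2)
(4,2,2)
Total degeneracy = 3

3


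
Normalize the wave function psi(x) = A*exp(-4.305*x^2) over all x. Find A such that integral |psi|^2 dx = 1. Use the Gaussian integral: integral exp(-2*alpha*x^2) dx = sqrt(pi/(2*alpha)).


integral |psi|^2 dx = A^2 * sqrt(pi/(2*alpha)) = 1
A^2 = sqrt(2*alpha/pi)
= sqrt(2 * 4.305 / pi)
= 1.65549
A = sqrt(1.65549)
= 1.2867

1.2867


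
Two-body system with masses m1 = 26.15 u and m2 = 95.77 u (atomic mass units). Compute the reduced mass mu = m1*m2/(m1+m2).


mu = m1 * m2 / (m1 + m2)
= 26.15 * 95.77 / (26.15 + 95.77)
= 2504.3855 / 121.92
= 20.5412 u

20.5412


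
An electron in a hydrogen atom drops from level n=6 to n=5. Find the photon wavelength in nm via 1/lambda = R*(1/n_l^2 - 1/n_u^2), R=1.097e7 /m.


1/lambda = R * (1/n_l^2 - 1/n_u^2)
= 1.097e7 * (1/5^2 - 1/6^2)
= 1.097e7 * (0.04 - 0.027778)
= 1.097e7 * 0.012222
= 1.3408e+05 /m
lambda = 1 / 1.3408e+05 = 7458.3575 nm

7458.3575


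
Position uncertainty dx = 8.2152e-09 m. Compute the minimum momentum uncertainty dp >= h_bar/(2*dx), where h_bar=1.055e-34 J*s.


dp = h_bar / (2 * dx)
= 1.055e-34 / (2 * 8.2152e-09)
= 1.055e-34 / 1.6430e-08
= 6.4210e-27 kg*m/s

6.4210e-27


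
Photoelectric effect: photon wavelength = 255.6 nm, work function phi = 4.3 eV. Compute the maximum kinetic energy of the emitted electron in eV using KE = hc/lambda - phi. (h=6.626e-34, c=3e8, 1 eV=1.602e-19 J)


E_photon = hc / lambda
= (6.626e-34)(3e8) / (255.6e-9)
= 7.7770e-19 J
= 4.8546 eV
KE = E_photon - phi
= 4.8546 - 4.3
= 0.5546 eV

0.5546


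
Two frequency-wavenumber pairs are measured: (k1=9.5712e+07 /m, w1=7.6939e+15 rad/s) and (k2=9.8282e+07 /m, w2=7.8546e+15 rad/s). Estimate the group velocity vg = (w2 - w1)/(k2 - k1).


vg = (w2 - w1) / (k2 - k1)
= (7.8546e+15 - 7.6939e+15) / (9.8282e+07 - 9.5712e+07)
= 1.6070e+14 / 2.5700e+06
= 6.2529e+07 m/s

6.2529e+07


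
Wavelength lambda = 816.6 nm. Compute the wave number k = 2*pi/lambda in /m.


k = 2 * pi / lambda
= 6.2832 / (816.6e-9)
= 6.2832 / 8.1660e-07
= 7.6943e+06 /m

7.6943e+06


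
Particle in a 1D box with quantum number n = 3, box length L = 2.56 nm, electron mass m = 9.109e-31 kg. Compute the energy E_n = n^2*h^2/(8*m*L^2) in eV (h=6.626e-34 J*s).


E = n^2 * h^2 / (8 * m * L^2)
= 3^2 * (6.626e-34)^2 / (8 * 9.109e-31 * (2.56e-9)^2)
= 9 * 4.3904e-67 / (8 * 9.109e-31 * 6.5536e-18)
= 8.2738e-20 J
= 0.5165 eV

0.5165


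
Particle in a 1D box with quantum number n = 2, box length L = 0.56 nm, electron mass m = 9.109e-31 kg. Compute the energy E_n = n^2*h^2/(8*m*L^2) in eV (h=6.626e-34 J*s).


E = n^2 * h^2 / (8 * m * L^2)
= 2^2 * (6.626e-34)^2 / (8 * 9.109e-31 * (0.56e-9)^2)
= 4 * 4.3904e-67 / (8 * 9.109e-31 * 3.1360e-19)
= 7.6847e-19 J
= 4.7969 eV

4.7969


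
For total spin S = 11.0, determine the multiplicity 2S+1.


Spin multiplicity = 2S + 1
= 2 * 11.0 + 1
= 22.0 + 1
= 23

23


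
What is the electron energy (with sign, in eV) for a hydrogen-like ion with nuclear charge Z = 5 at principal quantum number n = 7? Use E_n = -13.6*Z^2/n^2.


E_n = -13.6 * Z^2 / n^2
= -13.6 * 5^2 / 7^2
= -13.6 * 25 / 49
= -6.9388 eV

-6.9388


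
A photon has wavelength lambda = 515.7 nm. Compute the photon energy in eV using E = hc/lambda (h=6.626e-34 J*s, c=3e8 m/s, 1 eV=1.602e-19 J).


E = hc / lambda
= (6.626e-34)(3e8) / (515.7e-9)
= 1.9878e-25 / 5.1570e-07
= 3.8546e-19 J
Converting to eV: 3.8546e-19 / 1.602e-19
= 2.4061 eV

2.4061


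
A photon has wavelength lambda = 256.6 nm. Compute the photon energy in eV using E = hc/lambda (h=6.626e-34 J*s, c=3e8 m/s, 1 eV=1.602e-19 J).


E = hc / lambda
= (6.626e-34)(3e8) / (256.6e-9)
= 1.9878e-25 / 2.5660e-07
= 7.7467e-19 J
Converting to eV: 7.7467e-19 / 1.602e-19
= 4.8356 eV

4.8356


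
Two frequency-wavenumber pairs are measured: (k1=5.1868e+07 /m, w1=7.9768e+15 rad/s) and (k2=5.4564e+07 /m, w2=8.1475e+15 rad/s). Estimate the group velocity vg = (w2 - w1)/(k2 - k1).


vg = (w2 - w1) / (k2 - k1)
= (8.1475e+15 - 7.9768e+15) / (5.4564e+07 - 5.1868e+07)
= 1.7070e+14 / 2.6960e+06
= 6.3316e+07 m/s

6.3316e+07


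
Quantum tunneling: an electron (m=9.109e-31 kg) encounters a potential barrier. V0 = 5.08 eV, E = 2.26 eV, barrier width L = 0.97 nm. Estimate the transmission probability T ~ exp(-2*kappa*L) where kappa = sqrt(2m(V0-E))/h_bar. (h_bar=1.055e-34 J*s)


V0 - E = 2.82 eV = 4.5176e-19 J
kappa = sqrt(2 * m * (V0-E)) / h_bar
= sqrt(2 * 9.109e-31 * 4.5176e-19) / 1.055e-34
= 8.5991e+09 /m
2*kappa*L = 2 * 8.5991e+09 * 0.97e-9
= 16.6823
T = exp(-16.6823) = 5.688234e-08

5.688234e-08


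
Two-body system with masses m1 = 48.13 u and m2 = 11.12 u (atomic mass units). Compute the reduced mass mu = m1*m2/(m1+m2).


mu = m1 * m2 / (m1 + m2)
= 48.13 * 11.12 / (48.13 + 11.12)
= 535.2056 / 59.25
= 9.033 u

9.033


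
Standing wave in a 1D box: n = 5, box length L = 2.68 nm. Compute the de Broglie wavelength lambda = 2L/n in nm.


lambda = 2L / n
= 2 * 2.68 / 5
= 5.36 / 5
= 1.072 nm

1.072


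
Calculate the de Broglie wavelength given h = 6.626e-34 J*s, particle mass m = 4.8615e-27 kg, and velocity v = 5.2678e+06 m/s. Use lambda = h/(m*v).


lambda = h / (m * v)
= 6.626e-34 / (4.8615e-27 * 5.2678e+06)
= 6.626e-34 / 2.5609e-20
= 2.5873e-14 m

2.5873e-14


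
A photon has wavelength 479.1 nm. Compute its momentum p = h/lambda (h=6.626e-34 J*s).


p = h / lambda
= 6.626e-34 / (479.1e-9)
= 6.626e-34 / 4.7910e-07
= 1.3830e-27 kg*m/s

1.3830e-27


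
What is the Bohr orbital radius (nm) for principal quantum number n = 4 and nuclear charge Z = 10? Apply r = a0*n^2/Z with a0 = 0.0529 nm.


r = a0 * n^2 / Z
= 0.0529 * 4^2 / 10
= 0.0529 * 16 / 10
= 0.0846 nm

0.0846


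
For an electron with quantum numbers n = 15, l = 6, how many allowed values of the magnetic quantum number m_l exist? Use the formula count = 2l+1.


m_l ranges from -l to +l in integer steps
So m_l goes from -6 to +6
Count = 2l + 1 = 2*6 + 1
= 13

13


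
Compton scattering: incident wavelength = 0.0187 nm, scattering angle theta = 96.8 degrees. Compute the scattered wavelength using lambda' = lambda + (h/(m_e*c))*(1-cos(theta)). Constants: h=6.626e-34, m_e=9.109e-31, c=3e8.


Compton wavelength: h/(m_e*c) = 2.4247e-12 m
d_lambda = 2.4247e-12 * (1 - cos(96.8 deg))
= 2.4247e-12 * 1.118404
= 2.7118e-12 m = 0.002712 nm
lambda' = 0.0187 + 0.002712
= 0.021412 nm

0.021412


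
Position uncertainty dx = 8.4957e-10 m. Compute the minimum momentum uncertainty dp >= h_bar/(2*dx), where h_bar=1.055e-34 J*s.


dp = h_bar / (2 * dx)
= 1.055e-34 / (2 * 8.4957e-10)
= 1.055e-34 / 1.6991e-09
= 6.2090e-26 kg*m/s

6.2090e-26


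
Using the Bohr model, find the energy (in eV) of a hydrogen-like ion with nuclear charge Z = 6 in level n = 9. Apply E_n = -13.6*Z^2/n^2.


E_n = -13.6 * Z^2 / n^2
= -13.6 * 6^2 / 9^2
= -13.6 * 36 / 81
= -6.0444 eV

-6.0444


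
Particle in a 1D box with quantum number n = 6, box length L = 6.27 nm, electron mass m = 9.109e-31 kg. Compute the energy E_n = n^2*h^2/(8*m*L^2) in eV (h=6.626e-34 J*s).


E = n^2 * h^2 / (8 * m * L^2)
= 6^2 * (6.626e-34)^2 / (8 * 9.109e-31 * (6.27e-9)^2)
= 36 * 4.3904e-67 / (8 * 9.109e-31 * 3.9313e-17)
= 5.5171e-20 J
= 0.3444 eV

0.3444


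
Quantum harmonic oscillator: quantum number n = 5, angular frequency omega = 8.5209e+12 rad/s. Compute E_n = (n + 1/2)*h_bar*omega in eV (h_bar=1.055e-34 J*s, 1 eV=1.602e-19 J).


E = (n + 1/2) * h_bar * omega
= (5 + 0.5) * 1.055e-34 * 8.5209e+12
= 5.5 * 8.9895e-22
= 4.9443e-21 J
= 0.0309 eV

0.0309


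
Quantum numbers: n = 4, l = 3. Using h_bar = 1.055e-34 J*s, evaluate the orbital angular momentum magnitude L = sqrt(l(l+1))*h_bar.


L = sqrt(l*(l+1)) * h_bar
= sqrt(3 * 4) * 1.055e-34
= sqrt(12) * 1.055e-34
= 3.4641 * 1.055e-34
= 3.6546e-34 J*s

3.6546e-34


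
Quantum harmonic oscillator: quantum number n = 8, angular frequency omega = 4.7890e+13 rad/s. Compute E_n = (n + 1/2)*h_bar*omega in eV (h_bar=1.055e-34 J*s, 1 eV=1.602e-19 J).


E = (n + 1/2) * h_bar * omega
= (8 + 0.5) * 1.055e-34 * 4.7890e+13
= 8.5 * 5.0524e-21
= 4.2945e-20 J
= 0.2681 eV

0.2681


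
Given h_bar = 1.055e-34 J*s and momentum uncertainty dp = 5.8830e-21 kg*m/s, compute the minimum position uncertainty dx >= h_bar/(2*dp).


dx = h_bar / (2 * dp)
= 1.055e-34 / (2 * 5.8830e-21)
= 1.055e-34 / 1.1766e-20
= 8.9665e-15 m

8.9665e-15


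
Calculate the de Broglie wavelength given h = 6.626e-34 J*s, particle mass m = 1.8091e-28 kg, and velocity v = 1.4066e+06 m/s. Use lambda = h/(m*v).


lambda = h / (m * v)
= 6.626e-34 / (1.8091e-28 * 1.4066e+06)
= 6.626e-34 / 2.5447e-22
= 2.6039e-12 m

2.6039e-12


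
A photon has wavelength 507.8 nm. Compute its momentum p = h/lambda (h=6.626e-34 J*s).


p = h / lambda
= 6.626e-34 / (507.8e-9)
= 6.626e-34 / 5.0780e-07
= 1.3048e-27 kg*m/s

1.3048e-27


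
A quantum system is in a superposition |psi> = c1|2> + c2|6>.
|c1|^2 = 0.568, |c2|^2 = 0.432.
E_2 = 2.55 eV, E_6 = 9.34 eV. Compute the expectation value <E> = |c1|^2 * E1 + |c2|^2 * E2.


<E> = |c1|^2 * E1 + |c2|^2 * E2
= 0.568 * 2.55 + 0.432 * 9.34
= 1.4484 + 4.0349
= 5.4833 eV

5.4833


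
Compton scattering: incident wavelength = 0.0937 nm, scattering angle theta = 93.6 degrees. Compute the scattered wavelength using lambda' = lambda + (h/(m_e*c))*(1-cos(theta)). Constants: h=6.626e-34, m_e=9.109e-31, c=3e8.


Compton wavelength: h/(m_e*c) = 2.4247e-12 m
d_lambda = 2.4247e-12 * (1 - cos(93.6 deg))
= 2.4247e-12 * 1.062791
= 2.5770e-12 m = 0.002577 nm
lambda' = 0.0937 + 0.002577
= 0.096277 nm

0.096277


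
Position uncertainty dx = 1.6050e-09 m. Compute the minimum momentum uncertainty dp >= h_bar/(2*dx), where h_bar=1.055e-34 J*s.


dp = h_bar / (2 * dx)
= 1.055e-34 / (2 * 1.6050e-09)
= 1.055e-34 / 3.2100e-09
= 3.2866e-26 kg*m/s

3.2866e-26


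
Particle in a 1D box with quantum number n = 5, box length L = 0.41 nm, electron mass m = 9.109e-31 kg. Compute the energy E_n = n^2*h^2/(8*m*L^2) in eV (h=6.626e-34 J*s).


E = n^2 * h^2 / (8 * m * L^2)
= 5^2 * (6.626e-34)^2 / (8 * 9.109e-31 * (0.41e-9)^2)
= 25 * 4.3904e-67 / (8 * 9.109e-31 * 1.6810e-19)
= 8.9601e-18 J
= 55.9309 eV

55.9309


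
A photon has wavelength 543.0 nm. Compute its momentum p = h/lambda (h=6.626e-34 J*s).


p = h / lambda
= 6.626e-34 / (543.0e-9)
= 6.626e-34 / 5.4300e-07
= 1.2203e-27 kg*m/s

1.2203e-27


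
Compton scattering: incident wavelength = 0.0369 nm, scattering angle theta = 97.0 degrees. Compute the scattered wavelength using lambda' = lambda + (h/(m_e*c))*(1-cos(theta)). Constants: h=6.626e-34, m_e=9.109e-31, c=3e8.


Compton wavelength: h/(m_e*c) = 2.4247e-12 m
d_lambda = 2.4247e-12 * (1 - cos(97.0 deg))
= 2.4247e-12 * 1.121869
= 2.7202e-12 m = 0.00272 nm
lambda' = 0.0369 + 0.00272
= 0.03962 nm

0.03962


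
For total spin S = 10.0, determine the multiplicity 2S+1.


Spin multiplicity = 2S + 1
= 2 * 10.0 + 1
= 20.0 + 1
= 21

21


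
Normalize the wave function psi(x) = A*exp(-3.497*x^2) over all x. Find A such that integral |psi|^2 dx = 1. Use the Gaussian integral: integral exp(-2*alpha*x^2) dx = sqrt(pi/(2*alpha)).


integral |psi|^2 dx = A^2 * sqrt(pi/(2*alpha)) = 1
A^2 = sqrt(2*alpha/pi)
= sqrt(2 * 3.497 / pi)
= 1.492065
A = sqrt(1.492065)
= 1.2215

1.2215


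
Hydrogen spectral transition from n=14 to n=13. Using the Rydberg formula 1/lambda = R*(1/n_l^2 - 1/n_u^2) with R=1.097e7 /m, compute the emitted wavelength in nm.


1/lambda = R * (1/n_l^2 - 1/n_u^2)
= 1.097e7 * (1/13^2 - 1/14^2)
= 1.097e7 * (0.005917 - 0.005102)
= 1.097e7 * 0.000815
= 8.9419e+03 /m
lambda = 1 / 8.9419e+03 = 111833.6203 nm

111833.6203


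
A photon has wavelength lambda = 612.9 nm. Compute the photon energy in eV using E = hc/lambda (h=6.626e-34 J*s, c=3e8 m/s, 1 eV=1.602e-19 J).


E = hc / lambda
= (6.626e-34)(3e8) / (612.9e-9)
= 1.9878e-25 / 6.1290e-07
= 3.2433e-19 J
Converting to eV: 3.2433e-19 / 1.602e-19
= 2.0245 eV

2.0245


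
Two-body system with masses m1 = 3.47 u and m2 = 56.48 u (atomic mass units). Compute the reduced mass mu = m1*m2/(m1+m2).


mu = m1 * m2 / (m1 + m2)
= 3.47 * 56.48 / (3.47 + 56.48)
= 195.9856 / 59.95
= 3.2692 u

3.2692


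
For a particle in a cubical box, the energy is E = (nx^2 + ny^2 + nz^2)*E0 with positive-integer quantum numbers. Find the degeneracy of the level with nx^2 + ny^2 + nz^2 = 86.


Enumerate all (nx, ny, nz) with nx^2 + ny^2 + nz^2 = 86:
(1,2,9)
(1,6,7)
(1,7,6)
(1,9,2)
(2,1,9)
(2,9,1)
(5,5,6)
(5,6,5)
(6,1,7)
(6,5,5)
(6,7,1)
(7,1,6)
(7,6,1)
(9,1,2)
(9,2,1)
Total degeneracy = 15

15


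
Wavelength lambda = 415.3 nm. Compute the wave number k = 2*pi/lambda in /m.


k = 2 * pi / lambda
= 6.2832 / (415.3e-9)
= 6.2832 / 4.1530e-07
= 1.5129e+07 /m

1.5129e+07


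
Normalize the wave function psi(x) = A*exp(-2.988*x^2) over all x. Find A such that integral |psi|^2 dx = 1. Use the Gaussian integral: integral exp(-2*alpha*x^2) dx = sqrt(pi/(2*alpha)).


integral |psi|^2 dx = A^2 * sqrt(pi/(2*alpha)) = 1
A^2 = sqrt(2*alpha/pi)
= sqrt(2 * 2.988 / pi)
= 1.37921
A = sqrt(1.37921)
= 1.1744

1.1744


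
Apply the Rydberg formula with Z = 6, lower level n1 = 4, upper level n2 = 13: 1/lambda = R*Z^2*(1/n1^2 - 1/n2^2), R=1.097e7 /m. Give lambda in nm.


1/lambda = R * Z^2 * (1/n1^2 - 1/n2^2)
= 1.097e7 * 6^2 * (1/4^2 - 1/13^2)
= 1.097e7 * 36 * (0.0625 - 0.005917)
= 2.2346e+07 /m
lambda = 1 / 2.2346e+07
= 44.7513 nm

44.7513


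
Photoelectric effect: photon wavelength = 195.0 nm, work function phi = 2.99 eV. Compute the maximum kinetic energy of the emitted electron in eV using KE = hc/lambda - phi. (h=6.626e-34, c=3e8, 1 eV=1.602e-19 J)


E_photon = hc / lambda
= (6.626e-34)(3e8) / (195.0e-9)
= 1.0194e-18 J
= 6.3632 eV
KE = E_photon - phi
= 6.3632 - 2.99
= 3.3732 eV

3.3732


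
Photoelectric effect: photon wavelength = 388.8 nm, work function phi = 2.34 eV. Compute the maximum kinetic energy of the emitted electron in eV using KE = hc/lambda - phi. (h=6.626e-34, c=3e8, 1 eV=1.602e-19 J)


E_photon = hc / lambda
= (6.626e-34)(3e8) / (388.8e-9)
= 5.1127e-19 J
= 3.1914 eV
KE = E_photon - phi
= 3.1914 - 2.34
= 0.8514 eV

0.8514


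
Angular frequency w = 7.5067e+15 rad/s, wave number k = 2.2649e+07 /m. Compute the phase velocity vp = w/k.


vp = w / k
= 7.5067e+15 / 2.2649e+07
= 3.3144e+08 m/s

3.3144e+08


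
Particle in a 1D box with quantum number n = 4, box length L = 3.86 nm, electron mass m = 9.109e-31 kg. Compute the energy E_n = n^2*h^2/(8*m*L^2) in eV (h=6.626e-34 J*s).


E = n^2 * h^2 / (8 * m * L^2)
= 4^2 * (6.626e-34)^2 / (8 * 9.109e-31 * (3.86e-9)^2)
= 16 * 4.3904e-67 / (8 * 9.109e-31 * 1.4900e-17)
= 6.4698e-20 J
= 0.4039 eV

0.4039


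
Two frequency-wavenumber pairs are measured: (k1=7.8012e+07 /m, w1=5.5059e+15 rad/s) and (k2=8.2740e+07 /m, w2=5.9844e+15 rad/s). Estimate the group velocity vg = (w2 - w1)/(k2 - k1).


vg = (w2 - w1) / (k2 - k1)
= (5.9844e+15 - 5.5059e+15) / (8.2740e+07 - 7.8012e+07)
= 4.7850e+14 / 4.7280e+06
= 1.0121e+08 m/s

1.0121e+08


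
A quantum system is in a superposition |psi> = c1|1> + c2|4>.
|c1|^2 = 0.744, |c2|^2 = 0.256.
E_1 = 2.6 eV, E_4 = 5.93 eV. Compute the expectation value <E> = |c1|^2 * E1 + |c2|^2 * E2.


<E> = |c1|^2 * E1 + |c2|^2 * E2
= 0.744 * 2.6 + 0.256 * 5.93
= 1.9344 + 1.5181
= 3.4525 eV

3.4525


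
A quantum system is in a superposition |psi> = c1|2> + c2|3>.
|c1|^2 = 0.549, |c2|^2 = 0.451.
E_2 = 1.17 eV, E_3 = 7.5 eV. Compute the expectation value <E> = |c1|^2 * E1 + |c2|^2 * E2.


<E> = |c1|^2 * E1 + |c2|^2 * E2
= 0.549 * 1.17 + 0.451 * 7.5
= 0.6423 + 3.3825
= 4.0248 eV

4.0248


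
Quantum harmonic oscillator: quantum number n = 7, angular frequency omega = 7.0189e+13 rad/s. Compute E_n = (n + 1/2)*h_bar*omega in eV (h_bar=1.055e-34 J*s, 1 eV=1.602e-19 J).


E = (n + 1/2) * h_bar * omega
= (7 + 0.5) * 1.055e-34 * 7.0189e+13
= 7.5 * 7.4049e-21
= 5.5537e-20 J
= 0.3467 eV

0.3467


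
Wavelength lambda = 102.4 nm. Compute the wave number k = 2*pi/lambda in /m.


k = 2 * pi / lambda
= 6.2832 / (102.4e-9)
= 6.2832 / 1.0240e-07
= 6.1359e+07 /m

6.1359e+07


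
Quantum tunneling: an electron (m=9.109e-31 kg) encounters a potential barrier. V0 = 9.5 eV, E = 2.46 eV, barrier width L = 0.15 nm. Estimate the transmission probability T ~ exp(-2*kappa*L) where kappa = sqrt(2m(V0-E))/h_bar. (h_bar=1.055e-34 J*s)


V0 - E = 7.04 eV = 1.1278e-18 J
kappa = sqrt(2 * m * (V0-E)) / h_bar
= sqrt(2 * 9.109e-31 * 1.1278e-18) / 1.055e-34
= 1.3587e+10 /m
2*kappa*L = 2 * 1.3587e+10 * 0.15e-9
= 4.076
T = exp(-4.076) = 1.697482e-02

1.697482e-02


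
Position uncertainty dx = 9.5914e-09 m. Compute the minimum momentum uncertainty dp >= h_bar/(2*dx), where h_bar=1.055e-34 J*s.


dp = h_bar / (2 * dx)
= 1.055e-34 / (2 * 9.5914e-09)
= 1.055e-34 / 1.9183e-08
= 5.4997e-27 kg*m/s

5.4997e-27


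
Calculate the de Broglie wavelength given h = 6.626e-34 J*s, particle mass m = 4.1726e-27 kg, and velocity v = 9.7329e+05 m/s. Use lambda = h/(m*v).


lambda = h / (m * v)
= 6.626e-34 / (4.1726e-27 * 9.7329e+05)
= 6.626e-34 / 4.0611e-21
= 1.6316e-13 m

1.6316e-13


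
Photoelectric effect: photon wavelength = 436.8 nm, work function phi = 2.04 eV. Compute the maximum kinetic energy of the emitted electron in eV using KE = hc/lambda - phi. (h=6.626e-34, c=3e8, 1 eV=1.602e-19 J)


E_photon = hc / lambda
= (6.626e-34)(3e8) / (436.8e-9)
= 4.5508e-19 J
= 2.8407 eV
KE = E_photon - phi
= 2.8407 - 2.04
= 0.8007 eV

0.8007


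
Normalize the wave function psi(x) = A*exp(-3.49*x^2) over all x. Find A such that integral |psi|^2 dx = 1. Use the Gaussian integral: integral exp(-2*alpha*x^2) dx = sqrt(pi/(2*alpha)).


integral |psi|^2 dx = A^2 * sqrt(pi/(2*alpha)) = 1
A^2 = sqrt(2*alpha/pi)
= sqrt(2 * 3.49 / pi)
= 1.490571
A = sqrt(1.490571)
= 1.2209

1.2209


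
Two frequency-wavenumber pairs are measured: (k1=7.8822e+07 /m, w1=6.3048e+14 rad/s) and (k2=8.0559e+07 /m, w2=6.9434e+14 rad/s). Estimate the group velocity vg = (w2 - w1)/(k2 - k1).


vg = (w2 - w1) / (k2 - k1)
= (6.9434e+14 - 6.3048e+14) / (8.0559e+07 - 7.8822e+07)
= 6.3860e+13 / 1.7370e+06
= 3.6765e+07 m/s

3.6765e+07


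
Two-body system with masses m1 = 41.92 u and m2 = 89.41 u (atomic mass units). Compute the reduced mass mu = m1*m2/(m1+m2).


mu = m1 * m2 / (m1 + m2)
= 41.92 * 89.41 / (41.92 + 89.41)
= 3748.0672 / 131.33
= 28.5393 u

28.5393


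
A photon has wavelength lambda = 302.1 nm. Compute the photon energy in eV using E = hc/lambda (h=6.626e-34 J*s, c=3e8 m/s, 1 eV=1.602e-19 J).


E = hc / lambda
= (6.626e-34)(3e8) / (302.1e-9)
= 1.9878e-25 / 3.0210e-07
= 6.5799e-19 J
Converting to eV: 6.5799e-19 / 1.602e-19
= 4.1073 eV

4.1073


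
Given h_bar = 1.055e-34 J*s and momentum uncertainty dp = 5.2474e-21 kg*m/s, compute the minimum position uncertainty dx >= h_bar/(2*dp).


dx = h_bar / (2 * dp)
= 1.055e-34 / (2 * 5.2474e-21)
= 1.055e-34 / 1.0495e-20
= 1.0053e-14 m

1.0053e-14


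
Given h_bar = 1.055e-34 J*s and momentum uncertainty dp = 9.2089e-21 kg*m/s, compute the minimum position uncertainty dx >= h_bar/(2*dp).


dx = h_bar / (2 * dp)
= 1.055e-34 / (2 * 9.2089e-21)
= 1.055e-34 / 1.8418e-20
= 5.7282e-15 m

5.7282e-15


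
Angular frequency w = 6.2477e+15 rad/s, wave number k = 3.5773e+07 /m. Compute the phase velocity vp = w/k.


vp = w / k
= 6.2477e+15 / 3.5773e+07
= 1.7465e+08 m/s

1.7465e+08


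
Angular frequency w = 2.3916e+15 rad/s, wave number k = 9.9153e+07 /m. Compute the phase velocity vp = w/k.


vp = w / k
= 2.3916e+15 / 9.9153e+07
= 2.4120e+07 m/s

2.4120e+07


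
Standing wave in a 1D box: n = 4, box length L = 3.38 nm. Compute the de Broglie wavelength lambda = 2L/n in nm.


lambda = 2L / n
= 2 * 3.38 / 4
= 6.76 / 4
= 1.69 nm

1.69


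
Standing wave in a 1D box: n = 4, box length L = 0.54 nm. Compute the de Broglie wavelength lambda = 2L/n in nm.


lambda = 2L / n
= 2 * 0.54 / 4
= 1.08 / 4
= 0.27 nm

0.27


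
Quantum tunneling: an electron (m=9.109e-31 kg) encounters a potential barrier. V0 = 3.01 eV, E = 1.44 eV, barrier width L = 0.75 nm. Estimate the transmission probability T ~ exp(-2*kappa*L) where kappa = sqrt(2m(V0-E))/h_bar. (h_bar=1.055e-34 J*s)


V0 - E = 1.57 eV = 2.5151e-19 J
kappa = sqrt(2 * m * (V0-E)) / h_bar
= sqrt(2 * 9.109e-31 * 2.5151e-19) / 1.055e-34
= 6.4162e+09 /m
2*kappa*L = 2 * 6.4162e+09 * 0.75e-9
= 9.6243
T = exp(-9.6243) = 6.610118e-05

6.610118e-05


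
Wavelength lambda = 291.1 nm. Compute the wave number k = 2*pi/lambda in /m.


k = 2 * pi / lambda
= 6.2832 / (291.1e-9)
= 6.2832 / 2.9110e-07
= 2.1584e+07 /m

2.1584e+07


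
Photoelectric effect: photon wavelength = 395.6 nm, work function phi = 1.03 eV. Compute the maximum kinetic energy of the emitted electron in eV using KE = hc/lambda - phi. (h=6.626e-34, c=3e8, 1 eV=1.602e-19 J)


E_photon = hc / lambda
= (6.626e-34)(3e8) / (395.6e-9)
= 5.0248e-19 J
= 3.1366 eV
KE = E_photon - phi
= 3.1366 - 1.03
= 2.1066 eV

2.1066


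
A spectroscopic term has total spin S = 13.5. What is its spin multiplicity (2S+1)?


Spin multiplicity = 2S + 1
= 2 * 13.5 + 1
= 27.0 + 1
= 28

28


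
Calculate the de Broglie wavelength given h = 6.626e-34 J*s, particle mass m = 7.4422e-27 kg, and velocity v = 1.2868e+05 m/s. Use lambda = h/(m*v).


lambda = h / (m * v)
= 6.626e-34 / (7.4422e-27 * 1.2868e+05)
= 6.626e-34 / 9.5766e-22
= 6.9189e-13 m

6.9189e-13


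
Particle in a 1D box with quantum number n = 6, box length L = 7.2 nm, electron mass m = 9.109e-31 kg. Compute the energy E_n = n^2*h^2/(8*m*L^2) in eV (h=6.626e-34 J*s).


E = n^2 * h^2 / (8 * m * L^2)
= 6^2 * (6.626e-34)^2 / (8 * 9.109e-31 * (7.2e-9)^2)
= 36 * 4.3904e-67 / (8 * 9.109e-31 * 5.1840e-17)
= 4.1839e-20 J
= 0.2612 eV

0.2612


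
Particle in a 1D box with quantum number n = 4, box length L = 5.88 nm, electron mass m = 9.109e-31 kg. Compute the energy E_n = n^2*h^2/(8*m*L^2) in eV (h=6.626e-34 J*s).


E = n^2 * h^2 / (8 * m * L^2)
= 4^2 * (6.626e-34)^2 / (8 * 9.109e-31 * (5.88e-9)^2)
= 16 * 4.3904e-67 / (8 * 9.109e-31 * 3.4574e-17)
= 2.7881e-20 J
= 0.174 eV

0.174


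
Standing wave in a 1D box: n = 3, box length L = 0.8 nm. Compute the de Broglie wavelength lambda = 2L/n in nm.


lambda = 2L / n
= 2 * 0.8 / 3
= 1.6 / 3
= 0.5333 nm

0.5333


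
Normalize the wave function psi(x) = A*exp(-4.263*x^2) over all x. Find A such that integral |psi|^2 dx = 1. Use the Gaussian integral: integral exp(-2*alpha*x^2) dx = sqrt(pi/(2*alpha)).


integral |psi|^2 dx = A^2 * sqrt(pi/(2*alpha)) = 1
A^2 = sqrt(2*alpha/pi)
= sqrt(2 * 4.263 / pi)
= 1.647395
A = sqrt(1.647395)
= 1.2835

1.2835


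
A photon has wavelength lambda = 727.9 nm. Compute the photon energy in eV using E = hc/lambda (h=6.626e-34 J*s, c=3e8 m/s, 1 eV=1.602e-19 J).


E = hc / lambda
= (6.626e-34)(3e8) / (727.9e-9)
= 1.9878e-25 / 7.2790e-07
= 2.7309e-19 J
Converting to eV: 2.7309e-19 / 1.602e-19
= 1.7047 eV

1.7047


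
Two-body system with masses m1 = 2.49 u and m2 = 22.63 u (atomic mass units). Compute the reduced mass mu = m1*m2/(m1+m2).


mu = m1 * m2 / (m1 + m2)
= 2.49 * 22.63 / (2.49 + 22.63)
= 56.3487 / 25.12
= 2.2432 u

2.2432


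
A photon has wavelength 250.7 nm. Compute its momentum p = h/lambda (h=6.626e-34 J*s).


p = h / lambda
= 6.626e-34 / (250.7e-9)
= 6.626e-34 / 2.5070e-07
= 2.6430e-27 kg*m/s

2.6430e-27


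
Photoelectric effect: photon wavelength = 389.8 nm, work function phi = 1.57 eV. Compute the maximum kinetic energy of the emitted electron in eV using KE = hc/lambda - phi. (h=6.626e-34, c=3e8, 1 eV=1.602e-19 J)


E_photon = hc / lambda
= (6.626e-34)(3e8) / (389.8e-9)
= 5.0995e-19 J
= 3.1832 eV
KE = E_photon - phi
= 3.1832 - 1.57
= 1.6132 eV

1.6132


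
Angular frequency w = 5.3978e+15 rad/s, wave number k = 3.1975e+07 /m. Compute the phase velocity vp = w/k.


vp = w / k
= 5.3978e+15 / 3.1975e+07
= 1.6881e+08 m/s

1.6881e+08


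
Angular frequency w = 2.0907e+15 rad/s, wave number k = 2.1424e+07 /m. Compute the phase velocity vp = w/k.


vp = w / k
= 2.0907e+15 / 2.1424e+07
= 9.7587e+07 m/s

9.7587e+07


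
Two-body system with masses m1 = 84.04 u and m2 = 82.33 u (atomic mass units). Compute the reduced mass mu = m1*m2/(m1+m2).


mu = m1 * m2 / (m1 + m2)
= 84.04 * 82.33 / (84.04 + 82.33)
= 6919.0132 / 166.37
= 41.5881 u

41.5881


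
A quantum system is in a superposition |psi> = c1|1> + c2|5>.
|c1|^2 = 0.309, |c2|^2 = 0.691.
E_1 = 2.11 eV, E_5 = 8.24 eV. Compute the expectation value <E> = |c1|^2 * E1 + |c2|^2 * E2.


<E> = |c1|^2 * E1 + |c2|^2 * E2
= 0.309 * 2.11 + 0.691 * 8.24
= 0.652 + 5.6938
= 6.3458 eV

6.3458


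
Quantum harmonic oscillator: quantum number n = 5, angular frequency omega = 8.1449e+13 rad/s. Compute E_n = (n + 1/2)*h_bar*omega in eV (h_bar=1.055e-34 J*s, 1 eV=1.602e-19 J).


E = (n + 1/2) * h_bar * omega
= (5 + 0.5) * 1.055e-34 * 8.1449e+13
= 5.5 * 8.5929e-21
= 4.7261e-20 J
= 0.295 eV

0.295


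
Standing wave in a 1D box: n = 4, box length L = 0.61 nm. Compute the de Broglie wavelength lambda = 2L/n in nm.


lambda = 2L / n
= 2 * 0.61 / 4
= 1.22 / 4
= 0.305 nm

0.305


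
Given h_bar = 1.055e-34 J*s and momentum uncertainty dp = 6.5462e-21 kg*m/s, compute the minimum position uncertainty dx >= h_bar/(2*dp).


dx = h_bar / (2 * dp)
= 1.055e-34 / (2 * 6.5462e-21)
= 1.055e-34 / 1.3092e-20
= 8.0581e-15 m

8.0581e-15


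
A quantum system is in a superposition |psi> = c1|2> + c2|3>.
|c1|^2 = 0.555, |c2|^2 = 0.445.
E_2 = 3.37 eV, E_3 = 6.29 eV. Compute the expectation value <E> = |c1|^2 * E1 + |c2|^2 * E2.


<E> = |c1|^2 * E1 + |c2|^2 * E2
= 0.555 * 3.37 + 0.445 * 6.29
= 1.8704 + 2.7991
= 4.6694 eV

4.6694


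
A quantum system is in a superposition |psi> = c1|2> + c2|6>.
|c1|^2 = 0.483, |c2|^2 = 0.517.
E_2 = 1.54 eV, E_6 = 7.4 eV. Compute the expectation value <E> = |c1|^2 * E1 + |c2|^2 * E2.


<E> = |c1|^2 * E1 + |c2|^2 * E2
= 0.483 * 1.54 + 0.517 * 7.4
= 0.7438 + 3.8258
= 4.5696 eV

4.5696


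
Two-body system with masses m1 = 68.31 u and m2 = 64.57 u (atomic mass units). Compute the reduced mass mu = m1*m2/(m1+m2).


mu = m1 * m2 / (m1 + m2)
= 68.31 * 64.57 / (68.31 + 64.57)
= 4410.7767 / 132.88
= 33.1937 u

33.1937


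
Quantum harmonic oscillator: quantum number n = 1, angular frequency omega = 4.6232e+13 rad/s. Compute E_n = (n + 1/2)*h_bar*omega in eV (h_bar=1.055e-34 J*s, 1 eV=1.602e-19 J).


E = (n + 1/2) * h_bar * omega
= (1 + 0.5) * 1.055e-34 * 4.6232e+13
= 1.5 * 4.8775e-21
= 7.3162e-21 J
= 0.0457 eV

0.0457


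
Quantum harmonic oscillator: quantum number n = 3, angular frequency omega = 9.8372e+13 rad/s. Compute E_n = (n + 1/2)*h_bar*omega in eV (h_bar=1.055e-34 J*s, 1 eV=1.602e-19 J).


E = (n + 1/2) * h_bar * omega
= (3 + 0.5) * 1.055e-34 * 9.8372e+13
= 3.5 * 1.0378e-20
= 3.6324e-20 J
= 0.2267 eV

0.2267


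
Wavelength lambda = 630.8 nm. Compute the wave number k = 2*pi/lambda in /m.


k = 2 * pi / lambda
= 6.2832 / (630.8e-9)
= 6.2832 / 6.3080e-07
= 9.9607e+06 /m

9.9607e+06


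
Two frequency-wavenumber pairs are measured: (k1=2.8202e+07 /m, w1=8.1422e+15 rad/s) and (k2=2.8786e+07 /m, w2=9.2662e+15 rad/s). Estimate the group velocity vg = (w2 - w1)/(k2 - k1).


vg = (w2 - w1) / (k2 - k1)
= (9.2662e+15 - 8.1422e+15) / (2.8786e+07 - 2.8202e+07)
= 1.1240e+15 / 5.8400e+05
= 1.9247e+09 m/s

1.9247e+09


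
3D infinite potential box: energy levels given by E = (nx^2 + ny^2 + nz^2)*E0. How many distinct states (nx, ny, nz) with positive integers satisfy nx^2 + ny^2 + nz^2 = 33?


Enumerate all (nx, ny, nz) with nx^2 + ny^2 + nz^2 = 33:
(1,4,4)
(2,2,5)
(2,5,2)
(4,1,4)
(4,4,1)
(5,2,2)
Total degeneracy = 6

6


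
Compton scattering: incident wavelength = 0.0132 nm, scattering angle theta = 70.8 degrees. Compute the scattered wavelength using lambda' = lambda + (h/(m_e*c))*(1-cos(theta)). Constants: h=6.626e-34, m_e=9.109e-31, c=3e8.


Compton wavelength: h/(m_e*c) = 2.4247e-12 m
d_lambda = 2.4247e-12 * (1 - cos(70.8 deg))
= 2.4247e-12 * 0.671133
= 1.6273e-12 m = 0.001627 nm
lambda' = 0.0132 + 0.001627
= 0.014827 nm

0.014827
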